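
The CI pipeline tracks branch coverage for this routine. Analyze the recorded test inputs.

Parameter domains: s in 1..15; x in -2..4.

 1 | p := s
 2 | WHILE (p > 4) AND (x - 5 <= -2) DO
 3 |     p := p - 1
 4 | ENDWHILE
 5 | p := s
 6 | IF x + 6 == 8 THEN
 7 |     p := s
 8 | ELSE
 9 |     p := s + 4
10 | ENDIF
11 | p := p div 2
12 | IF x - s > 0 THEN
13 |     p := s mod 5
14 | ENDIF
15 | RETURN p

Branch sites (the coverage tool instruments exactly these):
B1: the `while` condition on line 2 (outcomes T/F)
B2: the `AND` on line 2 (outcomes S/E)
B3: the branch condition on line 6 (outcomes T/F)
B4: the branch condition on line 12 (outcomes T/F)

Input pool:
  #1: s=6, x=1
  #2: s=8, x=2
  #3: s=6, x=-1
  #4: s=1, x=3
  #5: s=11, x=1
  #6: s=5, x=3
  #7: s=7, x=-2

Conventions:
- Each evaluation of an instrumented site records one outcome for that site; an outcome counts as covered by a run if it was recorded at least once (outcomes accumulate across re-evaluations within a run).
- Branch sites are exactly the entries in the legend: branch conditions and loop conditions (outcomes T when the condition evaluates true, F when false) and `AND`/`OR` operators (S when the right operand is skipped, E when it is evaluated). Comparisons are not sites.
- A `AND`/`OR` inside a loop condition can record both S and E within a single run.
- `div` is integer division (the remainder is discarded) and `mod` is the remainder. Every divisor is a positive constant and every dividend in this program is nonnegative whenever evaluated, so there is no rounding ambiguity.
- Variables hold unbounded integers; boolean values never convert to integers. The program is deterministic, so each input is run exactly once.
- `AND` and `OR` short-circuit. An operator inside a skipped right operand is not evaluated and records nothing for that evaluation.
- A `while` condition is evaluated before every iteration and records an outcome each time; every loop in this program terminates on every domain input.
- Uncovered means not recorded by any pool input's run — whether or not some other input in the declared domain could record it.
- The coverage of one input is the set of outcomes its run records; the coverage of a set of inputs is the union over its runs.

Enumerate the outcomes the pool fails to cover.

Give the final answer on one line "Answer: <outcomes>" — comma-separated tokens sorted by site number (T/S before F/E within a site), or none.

test 1 (s=6, x=1) fires B2->E, B1->T, B2->E, B1->T, B2->S, B1->F, B3->F, B4->F; hits B1=T, B1=F, B2=S, B2=E, B3=F, B4=F
test 2 (s=8, x=2) fires B2->E, B1->T, B2->E, B1->T, B2->E, B1->T, B2->E, B1->T, B2->S, B1->F, B3->T, B4->F; hits B1=T, B1=F, B2=S, B2=E, B3=T, B4=F
test 3 (s=6, x=-1) fires B2->E, B1->T, B2->E, B1->T, B2->S, B1->F, B3->F, B4->F; hits B1=T, B1=F, B2=S, B2=E, B3=F, B4=F
test 4 (s=1, x=3) fires B2->S, B1->F, B3->F, B4->T; hits B1=F, B2=S, B3=F, B4=T
test 5 (s=11, x=1) fires B2->E, B1->T, B2->E, B1->T, B2->E, B1->T, B2->E, B1->T, B2->E, B1->T, B2->E, B1->T, B2->E, B1->T, ...; hits B1=T, B1=F, B2=S, B2=E, B3=F, B4=F
test 6 (s=5, x=3) fires B2->E, B1->T, B2->S, B1->F, B3->F, B4->F; hits B1=T, B1=F, B2=S, B2=E, B3=F, B4=F
test 7 (s=7, x=-2) fires B2->E, B1->T, B2->E, B1->T, B2->E, B1->T, B2->S, B1->F, B3->F, B4->F; hits B1=T, B1=F, B2=S, B2=E, B3=F, B4=F
union over the pool: B1=T, B1=F, B2=S, B2=E, B3=T, B3=F, B4=T, B4=F
uncovered (0 of 8): none

Answer: none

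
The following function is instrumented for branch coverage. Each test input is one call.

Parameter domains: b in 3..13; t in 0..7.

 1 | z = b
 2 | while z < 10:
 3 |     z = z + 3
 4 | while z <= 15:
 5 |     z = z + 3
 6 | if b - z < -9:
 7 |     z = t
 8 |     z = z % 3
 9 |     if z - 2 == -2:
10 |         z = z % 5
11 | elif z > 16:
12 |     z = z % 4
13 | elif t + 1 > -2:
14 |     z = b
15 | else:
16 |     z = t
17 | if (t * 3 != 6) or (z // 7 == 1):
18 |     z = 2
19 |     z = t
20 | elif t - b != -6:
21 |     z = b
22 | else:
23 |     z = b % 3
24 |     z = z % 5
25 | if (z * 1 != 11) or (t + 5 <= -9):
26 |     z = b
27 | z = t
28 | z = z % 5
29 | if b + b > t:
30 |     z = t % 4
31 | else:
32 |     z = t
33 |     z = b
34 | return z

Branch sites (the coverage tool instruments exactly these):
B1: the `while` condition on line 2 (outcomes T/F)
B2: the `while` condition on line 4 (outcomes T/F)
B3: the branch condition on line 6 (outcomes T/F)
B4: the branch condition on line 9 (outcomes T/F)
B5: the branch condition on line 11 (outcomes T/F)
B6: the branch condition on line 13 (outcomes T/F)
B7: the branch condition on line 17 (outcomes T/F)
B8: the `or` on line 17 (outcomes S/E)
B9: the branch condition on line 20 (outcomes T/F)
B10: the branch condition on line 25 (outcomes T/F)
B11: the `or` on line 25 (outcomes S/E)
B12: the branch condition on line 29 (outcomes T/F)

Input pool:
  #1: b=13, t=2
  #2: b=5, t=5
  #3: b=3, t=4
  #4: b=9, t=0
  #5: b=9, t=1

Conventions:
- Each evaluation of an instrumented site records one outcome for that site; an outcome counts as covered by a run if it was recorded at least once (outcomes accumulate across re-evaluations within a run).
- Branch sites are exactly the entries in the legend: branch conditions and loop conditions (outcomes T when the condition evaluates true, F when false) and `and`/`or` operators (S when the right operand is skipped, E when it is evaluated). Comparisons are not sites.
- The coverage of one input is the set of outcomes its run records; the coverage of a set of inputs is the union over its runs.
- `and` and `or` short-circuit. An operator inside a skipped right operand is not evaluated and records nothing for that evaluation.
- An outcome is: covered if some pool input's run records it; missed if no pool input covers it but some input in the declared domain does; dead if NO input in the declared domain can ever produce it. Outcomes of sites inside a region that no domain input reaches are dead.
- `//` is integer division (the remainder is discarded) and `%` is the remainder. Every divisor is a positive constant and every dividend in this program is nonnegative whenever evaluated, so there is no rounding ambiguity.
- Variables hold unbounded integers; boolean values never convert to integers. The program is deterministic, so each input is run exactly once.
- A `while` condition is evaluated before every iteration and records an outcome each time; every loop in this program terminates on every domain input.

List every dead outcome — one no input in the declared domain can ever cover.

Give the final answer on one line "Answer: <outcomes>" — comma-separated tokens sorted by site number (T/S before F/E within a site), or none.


sweeping the full domain (88 inputs) for each outcome:
  B6=F: unreachable across the whole domain -> dead
  reachable outcomes have witnesses, e.g. B1=T (e.g. b=3, t=0), B1=F (e.g. b=3, t=0), B2=T (e.g. b=3, t=0), B2=F (e.g. b=3, t=0)
Answer: B6=F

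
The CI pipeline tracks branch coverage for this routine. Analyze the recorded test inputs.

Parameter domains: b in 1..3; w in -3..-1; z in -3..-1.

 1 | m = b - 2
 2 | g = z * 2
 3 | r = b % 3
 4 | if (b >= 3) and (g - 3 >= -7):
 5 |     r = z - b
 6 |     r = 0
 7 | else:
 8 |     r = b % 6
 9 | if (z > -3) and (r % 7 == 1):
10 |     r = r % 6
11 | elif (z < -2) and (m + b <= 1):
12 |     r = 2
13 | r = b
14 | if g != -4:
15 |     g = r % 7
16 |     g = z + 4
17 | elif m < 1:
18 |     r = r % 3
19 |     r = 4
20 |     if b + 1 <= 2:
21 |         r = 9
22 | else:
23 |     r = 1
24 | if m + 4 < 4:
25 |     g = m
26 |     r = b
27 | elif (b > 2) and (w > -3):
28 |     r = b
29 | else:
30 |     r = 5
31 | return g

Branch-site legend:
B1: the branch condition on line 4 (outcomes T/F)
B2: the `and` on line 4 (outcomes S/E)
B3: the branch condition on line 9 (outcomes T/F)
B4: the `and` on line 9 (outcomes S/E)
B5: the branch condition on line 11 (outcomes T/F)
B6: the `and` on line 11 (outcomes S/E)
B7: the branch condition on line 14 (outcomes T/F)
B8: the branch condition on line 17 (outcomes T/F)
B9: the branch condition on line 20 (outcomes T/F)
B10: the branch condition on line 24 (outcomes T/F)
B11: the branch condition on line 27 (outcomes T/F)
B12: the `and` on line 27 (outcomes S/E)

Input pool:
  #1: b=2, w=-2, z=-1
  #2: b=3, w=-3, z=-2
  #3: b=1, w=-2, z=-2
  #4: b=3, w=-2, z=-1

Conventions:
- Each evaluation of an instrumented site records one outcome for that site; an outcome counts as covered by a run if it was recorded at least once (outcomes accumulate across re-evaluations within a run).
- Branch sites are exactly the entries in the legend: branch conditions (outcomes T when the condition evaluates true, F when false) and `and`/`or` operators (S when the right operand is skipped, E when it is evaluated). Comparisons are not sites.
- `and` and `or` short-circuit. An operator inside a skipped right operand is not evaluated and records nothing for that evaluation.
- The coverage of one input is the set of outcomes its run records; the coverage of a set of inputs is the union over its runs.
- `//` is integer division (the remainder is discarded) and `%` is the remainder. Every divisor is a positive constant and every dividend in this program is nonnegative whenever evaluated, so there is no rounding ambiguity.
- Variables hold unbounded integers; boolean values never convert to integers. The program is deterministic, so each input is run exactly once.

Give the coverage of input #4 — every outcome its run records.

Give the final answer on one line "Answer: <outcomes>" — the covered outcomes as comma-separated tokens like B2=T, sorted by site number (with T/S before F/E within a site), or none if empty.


Tracing the run of input #4 (b=3, w=-2, z=-1):
  B2->E, B1->T, B4->E, B3->F, B6->S, B5->F, B7->T, B10->F, B12->E, B11->T
collecting distinct outcomes: B1=T, B2=E, B3=F, B4=E, B5=F, B6=S, B7=T, B10=F, B11=T, B12=E
Answer: B1=T, B2=E, B3=F, B4=E, B5=F, B6=S, B7=T, B10=F, B11=T, B12=E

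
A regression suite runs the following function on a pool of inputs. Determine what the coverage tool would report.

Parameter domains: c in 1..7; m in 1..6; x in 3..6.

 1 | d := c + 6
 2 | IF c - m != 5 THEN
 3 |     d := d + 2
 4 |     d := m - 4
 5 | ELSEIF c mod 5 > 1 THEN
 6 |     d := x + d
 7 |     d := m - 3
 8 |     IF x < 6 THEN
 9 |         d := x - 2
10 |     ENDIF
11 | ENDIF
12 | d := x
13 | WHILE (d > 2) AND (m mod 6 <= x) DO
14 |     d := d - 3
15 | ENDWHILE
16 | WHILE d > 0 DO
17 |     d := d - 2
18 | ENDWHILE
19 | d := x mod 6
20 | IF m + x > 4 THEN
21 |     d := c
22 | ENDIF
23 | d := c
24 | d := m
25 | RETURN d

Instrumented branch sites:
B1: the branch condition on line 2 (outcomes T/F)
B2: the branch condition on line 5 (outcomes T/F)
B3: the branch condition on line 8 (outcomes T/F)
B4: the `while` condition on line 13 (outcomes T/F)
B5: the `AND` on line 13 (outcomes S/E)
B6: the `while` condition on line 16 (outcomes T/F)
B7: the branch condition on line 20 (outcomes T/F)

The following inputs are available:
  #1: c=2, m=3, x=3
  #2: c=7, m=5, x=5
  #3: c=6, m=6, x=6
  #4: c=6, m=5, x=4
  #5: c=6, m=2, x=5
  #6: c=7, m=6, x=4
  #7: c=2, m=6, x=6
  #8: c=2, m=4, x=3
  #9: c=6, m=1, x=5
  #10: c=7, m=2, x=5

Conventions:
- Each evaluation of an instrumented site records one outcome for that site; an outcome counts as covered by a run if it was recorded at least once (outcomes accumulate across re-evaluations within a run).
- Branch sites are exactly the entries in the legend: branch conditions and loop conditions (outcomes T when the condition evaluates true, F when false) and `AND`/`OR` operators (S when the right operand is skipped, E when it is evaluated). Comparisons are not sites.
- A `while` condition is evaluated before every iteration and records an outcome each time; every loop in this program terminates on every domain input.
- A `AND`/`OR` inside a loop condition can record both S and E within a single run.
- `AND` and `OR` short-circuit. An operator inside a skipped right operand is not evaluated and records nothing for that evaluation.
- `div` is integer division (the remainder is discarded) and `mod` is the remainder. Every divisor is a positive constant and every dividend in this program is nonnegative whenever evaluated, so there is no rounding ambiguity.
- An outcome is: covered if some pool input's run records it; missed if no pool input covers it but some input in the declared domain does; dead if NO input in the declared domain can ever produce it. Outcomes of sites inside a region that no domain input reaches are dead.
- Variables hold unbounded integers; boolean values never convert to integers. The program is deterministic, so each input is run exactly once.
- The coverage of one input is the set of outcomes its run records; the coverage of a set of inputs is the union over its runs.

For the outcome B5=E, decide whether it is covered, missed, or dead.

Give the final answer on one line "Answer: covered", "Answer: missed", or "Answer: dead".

B5=E is recorded by pool input(s) 1, 2, 3, 4, 5, 6, 7, 8, 9, 10 -> covered

Answer: covered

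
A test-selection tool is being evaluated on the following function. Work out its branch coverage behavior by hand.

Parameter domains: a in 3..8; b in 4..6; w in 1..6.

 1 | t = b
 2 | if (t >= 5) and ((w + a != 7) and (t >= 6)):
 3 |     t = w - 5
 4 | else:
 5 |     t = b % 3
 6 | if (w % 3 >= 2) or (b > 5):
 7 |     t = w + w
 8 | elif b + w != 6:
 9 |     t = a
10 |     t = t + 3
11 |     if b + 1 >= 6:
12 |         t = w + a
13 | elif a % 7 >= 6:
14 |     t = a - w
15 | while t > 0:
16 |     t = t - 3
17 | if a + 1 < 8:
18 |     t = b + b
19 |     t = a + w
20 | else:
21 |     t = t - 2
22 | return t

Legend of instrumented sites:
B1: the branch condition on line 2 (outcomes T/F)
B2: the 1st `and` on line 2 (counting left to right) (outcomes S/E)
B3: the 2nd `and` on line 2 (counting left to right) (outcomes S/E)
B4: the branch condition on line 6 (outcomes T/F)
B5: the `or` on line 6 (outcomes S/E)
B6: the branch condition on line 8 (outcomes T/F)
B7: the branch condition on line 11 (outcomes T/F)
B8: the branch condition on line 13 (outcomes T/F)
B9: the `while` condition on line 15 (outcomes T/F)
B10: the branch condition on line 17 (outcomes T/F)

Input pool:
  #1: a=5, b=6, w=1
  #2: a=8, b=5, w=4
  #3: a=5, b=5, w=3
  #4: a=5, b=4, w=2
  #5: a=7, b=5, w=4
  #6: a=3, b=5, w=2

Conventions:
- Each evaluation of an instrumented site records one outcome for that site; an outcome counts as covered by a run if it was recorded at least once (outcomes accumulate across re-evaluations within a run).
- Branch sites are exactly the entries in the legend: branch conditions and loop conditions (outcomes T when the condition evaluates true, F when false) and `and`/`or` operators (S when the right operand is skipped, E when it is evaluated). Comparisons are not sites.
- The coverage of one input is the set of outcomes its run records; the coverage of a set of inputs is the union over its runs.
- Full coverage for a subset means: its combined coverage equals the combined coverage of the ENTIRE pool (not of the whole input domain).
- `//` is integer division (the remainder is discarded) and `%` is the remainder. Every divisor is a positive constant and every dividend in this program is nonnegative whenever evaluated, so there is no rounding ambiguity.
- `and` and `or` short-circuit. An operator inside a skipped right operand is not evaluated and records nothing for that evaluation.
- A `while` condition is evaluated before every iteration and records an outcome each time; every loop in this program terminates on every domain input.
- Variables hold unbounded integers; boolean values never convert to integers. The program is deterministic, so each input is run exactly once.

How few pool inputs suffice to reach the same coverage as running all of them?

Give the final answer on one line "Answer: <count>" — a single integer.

#1 (a=5, b=6, w=1) -> B2->E, B3->E, B1->T, B5->E, B4->T, B9->T, B9->F, B10->T; covered: B1=T, B2=E, B3=E, B4=T, B5=E, B9=T, B9=F, B10=T
#2 (a=8, b=5, w=4) -> B2->E, B3->E, B1->F, B5->E, B4->F, B6->T, B7->T, B9->T, B9->T, B9->T, B9->T, B9->F, B10->F; covered: B1=F, B2=E, B3=E, B4=F, B5=E, B6=T, B7=T, B9=T, B9=F, B10=F
#3 (a=5, b=5, w=3) -> B2->E, B3->E, B1->F, B5->E, B4->F, B6->T, B7->T, B9->T, B9->T, B9->T, B9->F, B10->T; covered: B1=F, B2=E, B3=E, B4=F, B5=E, B6=T, B7=T, B9=T, B9=F, B10=T
#4 (a=5, b=4, w=2) -> B2->S, B1->F, B5->S, B4->T, B9->T, B9->T, B9->F, B10->T; covered: B1=F, B2=S, B4=T, B5=S, B9=T, B9=F, B10=T
#5 (a=7, b=5, w=4) -> B2->E, B3->E, B1->F, B5->E, B4->F, B6->T, B7->T, B9->T, B9->T, B9->T, B9->T, B9->F, B10->F; covered: B1=F, B2=E, B3=E, B4=F, B5=E, B6=T, B7=T, B9=T, B9=F, B10=F
#6 (a=3, b=5, w=2) -> B2->E, B3->E, B1->F, B5->S, B4->T, B9->T, B9->T, B9->F, B10->T; covered: B1=F, B2=E, B3=E, B4=T, B5=S, B9=T, B9=F, B10=T
together the pool reaches 15 outcomes: B1=T, B1=F, B2=S, B2=E, B3=E, B4=T, B4=F, B5=S, B5=E, B6=T, B7=T, B9=T, B9=F, B10=T, B10=F
no size-1 subset reaches all 15 outcomes (best union: 10/15)
no size-2 subset reaches all 15 outcomes (best union: 14/15)
at size 3, {1, 2, 4} reaches all 15 outcomes; every lexicographically earlier size-3 subset fails

Answer: 3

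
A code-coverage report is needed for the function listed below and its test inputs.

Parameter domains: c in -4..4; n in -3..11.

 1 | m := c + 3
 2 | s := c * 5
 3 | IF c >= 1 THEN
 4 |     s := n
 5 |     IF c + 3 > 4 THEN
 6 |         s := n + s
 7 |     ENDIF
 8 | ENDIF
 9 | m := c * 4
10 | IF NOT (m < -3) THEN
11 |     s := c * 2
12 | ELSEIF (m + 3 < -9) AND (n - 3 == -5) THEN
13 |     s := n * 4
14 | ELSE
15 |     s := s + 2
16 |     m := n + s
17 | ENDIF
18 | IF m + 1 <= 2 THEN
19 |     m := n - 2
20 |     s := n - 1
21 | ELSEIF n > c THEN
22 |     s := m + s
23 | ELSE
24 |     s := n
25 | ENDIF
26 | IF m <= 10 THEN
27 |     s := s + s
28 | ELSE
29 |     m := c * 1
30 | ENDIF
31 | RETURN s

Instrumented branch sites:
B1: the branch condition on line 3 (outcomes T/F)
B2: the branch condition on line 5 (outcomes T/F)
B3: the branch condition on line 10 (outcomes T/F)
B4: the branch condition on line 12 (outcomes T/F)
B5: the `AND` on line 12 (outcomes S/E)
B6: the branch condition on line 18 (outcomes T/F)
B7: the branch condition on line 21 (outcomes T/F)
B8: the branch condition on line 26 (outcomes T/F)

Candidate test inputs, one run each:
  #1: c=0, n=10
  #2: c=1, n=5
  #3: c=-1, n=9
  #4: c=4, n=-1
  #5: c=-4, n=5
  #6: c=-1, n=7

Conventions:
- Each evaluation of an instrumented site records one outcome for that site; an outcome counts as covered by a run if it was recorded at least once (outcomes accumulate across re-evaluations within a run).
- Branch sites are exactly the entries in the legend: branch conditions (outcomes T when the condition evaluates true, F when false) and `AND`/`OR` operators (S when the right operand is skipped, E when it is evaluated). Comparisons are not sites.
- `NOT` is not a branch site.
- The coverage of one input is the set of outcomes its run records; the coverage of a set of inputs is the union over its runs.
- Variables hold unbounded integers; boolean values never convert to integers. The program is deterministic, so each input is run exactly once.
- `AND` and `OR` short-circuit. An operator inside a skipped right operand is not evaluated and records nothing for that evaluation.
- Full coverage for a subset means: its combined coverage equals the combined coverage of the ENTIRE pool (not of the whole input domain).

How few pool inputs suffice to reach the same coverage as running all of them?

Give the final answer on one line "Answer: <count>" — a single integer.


test 1 (c=0, n=10) fires B1->F, B3->T, B6->T, B8->T; hits B1=F, B3=T, B6=T, B8=T
test 2 (c=1, n=5) fires B1->T, B2->F, B3->T, B6->F, B7->T, B8->T; hits B1=T, B2=F, B3=T, B6=F, B7=T, B8=T
test 3 (c=-1, n=9) fires B1->F, B3->F, B5->S, B4->F, B6->F, B7->T, B8->T; hits B1=F, B3=F, B4=F, B5=S, B6=F, B7=T, B8=T
test 4 (c=4, n=-1) fires B1->T, B2->T, B3->T, B6->F, B7->F, B8->F; hits B1=T, B2=T, B3=T, B6=F, B7=F, B8=F
test 5 (c=-4, n=5) fires B1->F, B3->F, B5->E, B4->F, B6->T, B8->T; hits B1=F, B3=F, B4=F, B5=E, B6=T, B8=T
test 6 (c=-1, n=7) fires B1->F, B3->F, B5->S, B4->F, B6->F, B7->T, B8->T; hits B1=F, B3=F, B4=F, B5=S, B6=F, B7=T, B8=T
union over all inputs: B1=T, B1=F, B2=T, B2=F, B3=T, B3=F, B4=F, B5=S, B5=E, B6=T, B6=F, B7=T, B7=F, B8=T, B8=F (15 outcomes)
size 1 is not enough: best union over all size-1 subsets is 7/15
size 2 is not enough: best union over all size-2 subsets is 12/15
size 3 is not enough: best union over all size-3 subsets is 14/15
at size 4, {2, 3, 4, 5} reaches all 15 outcomes; every lexicographically earlier size-4 subset fails
Answer: 4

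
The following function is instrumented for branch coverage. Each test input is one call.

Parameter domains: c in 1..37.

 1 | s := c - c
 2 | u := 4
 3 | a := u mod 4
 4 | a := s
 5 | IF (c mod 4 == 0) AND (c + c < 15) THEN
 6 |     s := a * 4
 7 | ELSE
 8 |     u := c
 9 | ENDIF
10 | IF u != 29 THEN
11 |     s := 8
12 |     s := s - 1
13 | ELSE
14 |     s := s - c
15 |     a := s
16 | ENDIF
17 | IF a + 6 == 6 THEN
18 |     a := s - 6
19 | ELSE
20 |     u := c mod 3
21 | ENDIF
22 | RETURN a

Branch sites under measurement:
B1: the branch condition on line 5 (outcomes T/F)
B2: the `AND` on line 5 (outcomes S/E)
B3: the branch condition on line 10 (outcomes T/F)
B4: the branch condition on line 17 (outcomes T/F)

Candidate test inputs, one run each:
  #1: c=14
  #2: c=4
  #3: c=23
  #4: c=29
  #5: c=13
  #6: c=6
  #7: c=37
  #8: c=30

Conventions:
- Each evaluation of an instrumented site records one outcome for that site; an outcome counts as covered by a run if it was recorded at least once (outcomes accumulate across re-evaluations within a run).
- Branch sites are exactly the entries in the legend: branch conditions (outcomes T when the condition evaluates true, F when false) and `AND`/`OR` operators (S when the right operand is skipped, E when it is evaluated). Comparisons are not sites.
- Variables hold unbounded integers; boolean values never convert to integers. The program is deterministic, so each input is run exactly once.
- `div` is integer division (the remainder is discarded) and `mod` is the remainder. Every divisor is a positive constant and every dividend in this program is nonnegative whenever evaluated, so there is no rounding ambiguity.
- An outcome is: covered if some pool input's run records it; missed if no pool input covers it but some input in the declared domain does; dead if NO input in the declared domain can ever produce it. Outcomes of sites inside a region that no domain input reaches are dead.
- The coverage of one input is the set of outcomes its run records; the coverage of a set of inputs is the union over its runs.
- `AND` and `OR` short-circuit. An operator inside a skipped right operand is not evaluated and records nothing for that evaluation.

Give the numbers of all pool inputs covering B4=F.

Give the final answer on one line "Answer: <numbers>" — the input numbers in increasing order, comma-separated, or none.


input #1 (c=14): does not produce B4=F
input #2 (c=4): does not produce B4=F
input #3 (c=23): does not produce B4=F
input #4 (c=29): produces B4=F
input #5 (c=13): does not produce B4=F
input #6 (c=6): does not produce B4=F
input #7 (c=37): does not produce B4=F
input #8 (c=30): does not produce B4=F
Answer: 4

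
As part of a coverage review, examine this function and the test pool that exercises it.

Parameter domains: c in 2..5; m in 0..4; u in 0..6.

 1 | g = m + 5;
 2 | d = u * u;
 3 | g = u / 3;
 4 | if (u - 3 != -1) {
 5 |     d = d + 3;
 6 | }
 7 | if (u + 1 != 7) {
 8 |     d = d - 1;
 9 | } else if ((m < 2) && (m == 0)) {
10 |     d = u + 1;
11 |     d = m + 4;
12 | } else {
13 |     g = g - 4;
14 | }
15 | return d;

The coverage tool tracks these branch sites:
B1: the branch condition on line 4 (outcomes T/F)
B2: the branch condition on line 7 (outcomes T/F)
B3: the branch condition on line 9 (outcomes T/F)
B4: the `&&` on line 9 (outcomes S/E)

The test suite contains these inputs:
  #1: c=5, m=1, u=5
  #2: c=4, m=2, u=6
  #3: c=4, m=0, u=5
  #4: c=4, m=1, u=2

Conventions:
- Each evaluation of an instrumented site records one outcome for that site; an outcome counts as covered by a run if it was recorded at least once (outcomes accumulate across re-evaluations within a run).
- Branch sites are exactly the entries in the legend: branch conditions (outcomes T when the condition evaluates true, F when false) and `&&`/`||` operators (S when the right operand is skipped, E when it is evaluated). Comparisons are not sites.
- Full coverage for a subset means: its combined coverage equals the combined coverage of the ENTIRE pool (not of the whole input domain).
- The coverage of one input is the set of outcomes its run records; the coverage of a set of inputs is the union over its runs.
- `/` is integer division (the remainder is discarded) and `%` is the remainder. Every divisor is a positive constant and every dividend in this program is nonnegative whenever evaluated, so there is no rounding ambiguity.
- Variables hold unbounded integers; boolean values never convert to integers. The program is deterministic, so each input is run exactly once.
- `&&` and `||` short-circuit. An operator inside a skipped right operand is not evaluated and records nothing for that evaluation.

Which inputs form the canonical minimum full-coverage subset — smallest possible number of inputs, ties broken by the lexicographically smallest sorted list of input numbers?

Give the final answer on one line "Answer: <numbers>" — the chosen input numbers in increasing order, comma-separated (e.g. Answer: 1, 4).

input #1 (c=5, m=1, u=5): events B1->T, B2->T; covers B1=T, B2=T
input #2 (c=4, m=2, u=6): events B1->T, B2->F, B4->S, B3->F; covers B1=T, B2=F, B3=F, B4=S
input #3 (c=4, m=0, u=5): events B1->T, B2->T; covers B1=T, B2=T
input #4 (c=4, m=1, u=2): events B1->F, B2->T; covers B1=F, B2=T
pool-wide coverage (6 outcomes): B1=T, B1=F, B2=T, B2=F, B3=F, B4=S
every size-1 subset falls short of the 6 outcomes (best: 4/6)
size 2: inputs {2, 4} cover all 6 outcomes, and no lexicographically smaller subset of this size does

Answer: 2, 4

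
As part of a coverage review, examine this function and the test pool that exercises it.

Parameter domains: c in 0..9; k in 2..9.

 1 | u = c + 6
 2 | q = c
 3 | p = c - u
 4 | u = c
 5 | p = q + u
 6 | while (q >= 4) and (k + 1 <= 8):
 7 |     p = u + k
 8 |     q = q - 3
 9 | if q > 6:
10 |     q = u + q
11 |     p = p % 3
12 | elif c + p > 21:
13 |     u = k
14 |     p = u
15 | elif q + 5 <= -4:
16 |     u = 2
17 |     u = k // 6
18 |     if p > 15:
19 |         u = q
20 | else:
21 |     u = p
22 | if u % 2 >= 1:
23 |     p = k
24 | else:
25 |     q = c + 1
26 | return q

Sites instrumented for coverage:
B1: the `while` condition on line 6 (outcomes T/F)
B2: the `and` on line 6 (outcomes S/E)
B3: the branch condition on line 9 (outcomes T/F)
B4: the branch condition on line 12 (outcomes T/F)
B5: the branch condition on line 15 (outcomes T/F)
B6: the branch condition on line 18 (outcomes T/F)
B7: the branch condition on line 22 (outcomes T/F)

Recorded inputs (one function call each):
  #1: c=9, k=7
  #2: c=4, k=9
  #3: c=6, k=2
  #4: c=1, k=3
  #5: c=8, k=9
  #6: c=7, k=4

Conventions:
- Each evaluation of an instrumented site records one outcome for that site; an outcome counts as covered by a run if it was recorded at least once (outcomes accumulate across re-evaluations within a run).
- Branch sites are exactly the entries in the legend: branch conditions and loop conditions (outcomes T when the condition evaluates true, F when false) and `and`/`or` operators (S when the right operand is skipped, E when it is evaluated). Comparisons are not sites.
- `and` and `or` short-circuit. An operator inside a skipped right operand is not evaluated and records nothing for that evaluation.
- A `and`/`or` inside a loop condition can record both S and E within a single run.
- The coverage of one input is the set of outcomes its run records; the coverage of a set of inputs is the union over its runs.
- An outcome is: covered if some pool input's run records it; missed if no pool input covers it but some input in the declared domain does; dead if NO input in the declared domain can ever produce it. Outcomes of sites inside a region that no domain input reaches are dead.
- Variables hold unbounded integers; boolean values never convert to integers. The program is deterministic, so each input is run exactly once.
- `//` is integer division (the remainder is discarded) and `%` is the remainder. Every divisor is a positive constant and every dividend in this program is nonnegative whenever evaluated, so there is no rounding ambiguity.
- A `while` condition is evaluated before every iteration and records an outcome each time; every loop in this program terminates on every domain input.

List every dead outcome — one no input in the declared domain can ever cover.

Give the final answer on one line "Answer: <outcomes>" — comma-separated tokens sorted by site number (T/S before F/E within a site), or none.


exhaustive pass over the 80-input domain:
  B5=T: zero occurrences over every domain input -> dead
  B6=T: zero occurrences over every domain input -> dead
  B6=F: zero occurrences over every domain input -> dead
  reachable outcomes have witnesses, e.g. B1=T (e.g. c=4, k=2), B1=F (e.g. c=0, k=2), B2=S (e.g. c=0, k=2), B2=E (e.g. c=4, k=2)
Answer: B5=T, B6=T, B6=F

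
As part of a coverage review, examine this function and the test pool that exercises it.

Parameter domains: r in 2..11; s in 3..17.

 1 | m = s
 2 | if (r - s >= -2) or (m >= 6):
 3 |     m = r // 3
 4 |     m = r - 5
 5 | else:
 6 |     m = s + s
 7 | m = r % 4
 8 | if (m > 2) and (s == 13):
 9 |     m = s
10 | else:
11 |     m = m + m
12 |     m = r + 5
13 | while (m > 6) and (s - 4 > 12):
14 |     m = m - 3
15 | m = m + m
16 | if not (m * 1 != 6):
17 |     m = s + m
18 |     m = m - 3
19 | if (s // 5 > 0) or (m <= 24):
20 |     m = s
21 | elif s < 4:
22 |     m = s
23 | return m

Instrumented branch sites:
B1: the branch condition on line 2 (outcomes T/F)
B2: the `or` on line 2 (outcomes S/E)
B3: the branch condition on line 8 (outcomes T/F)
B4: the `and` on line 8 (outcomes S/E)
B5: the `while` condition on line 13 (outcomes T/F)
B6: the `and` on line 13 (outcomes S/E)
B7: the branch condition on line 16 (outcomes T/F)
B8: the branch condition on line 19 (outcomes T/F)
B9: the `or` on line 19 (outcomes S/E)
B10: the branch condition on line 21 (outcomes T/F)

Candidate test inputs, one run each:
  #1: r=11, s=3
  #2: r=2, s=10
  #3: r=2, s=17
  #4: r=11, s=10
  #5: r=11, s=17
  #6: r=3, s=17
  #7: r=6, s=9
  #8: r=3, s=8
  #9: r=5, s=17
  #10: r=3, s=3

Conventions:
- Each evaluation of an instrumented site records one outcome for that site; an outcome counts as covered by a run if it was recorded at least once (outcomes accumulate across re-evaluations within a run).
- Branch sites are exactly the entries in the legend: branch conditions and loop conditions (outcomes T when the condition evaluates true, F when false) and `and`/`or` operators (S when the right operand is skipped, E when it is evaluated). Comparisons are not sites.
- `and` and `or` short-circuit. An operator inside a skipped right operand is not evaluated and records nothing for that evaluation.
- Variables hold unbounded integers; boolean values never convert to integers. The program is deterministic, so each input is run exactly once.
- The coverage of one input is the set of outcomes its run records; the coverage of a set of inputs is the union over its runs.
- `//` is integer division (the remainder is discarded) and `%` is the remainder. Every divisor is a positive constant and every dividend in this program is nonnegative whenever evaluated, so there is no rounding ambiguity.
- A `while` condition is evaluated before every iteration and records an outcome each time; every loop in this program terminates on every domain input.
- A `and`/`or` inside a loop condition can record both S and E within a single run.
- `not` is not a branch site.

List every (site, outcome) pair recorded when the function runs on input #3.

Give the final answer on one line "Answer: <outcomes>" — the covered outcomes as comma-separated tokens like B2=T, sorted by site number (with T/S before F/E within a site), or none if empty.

Simulating input #3 (r=2, s=17) step by step:
  B2->E, B1->T, B4->S, B3->F, B6->E, B5->T, B6->S, B5->F, B7->F, B9->S
  B8->T
deduplicating events, the covered set is: B1=T, B2=E, B3=F, B4=S, B5=T, B5=F, B6=S, B6=E, B7=F, B8=T, B9=S

Answer: B1=T, B2=E, B3=F, B4=S, B5=T, B5=F, B6=S, B6=E, B7=F, B8=T, B9=S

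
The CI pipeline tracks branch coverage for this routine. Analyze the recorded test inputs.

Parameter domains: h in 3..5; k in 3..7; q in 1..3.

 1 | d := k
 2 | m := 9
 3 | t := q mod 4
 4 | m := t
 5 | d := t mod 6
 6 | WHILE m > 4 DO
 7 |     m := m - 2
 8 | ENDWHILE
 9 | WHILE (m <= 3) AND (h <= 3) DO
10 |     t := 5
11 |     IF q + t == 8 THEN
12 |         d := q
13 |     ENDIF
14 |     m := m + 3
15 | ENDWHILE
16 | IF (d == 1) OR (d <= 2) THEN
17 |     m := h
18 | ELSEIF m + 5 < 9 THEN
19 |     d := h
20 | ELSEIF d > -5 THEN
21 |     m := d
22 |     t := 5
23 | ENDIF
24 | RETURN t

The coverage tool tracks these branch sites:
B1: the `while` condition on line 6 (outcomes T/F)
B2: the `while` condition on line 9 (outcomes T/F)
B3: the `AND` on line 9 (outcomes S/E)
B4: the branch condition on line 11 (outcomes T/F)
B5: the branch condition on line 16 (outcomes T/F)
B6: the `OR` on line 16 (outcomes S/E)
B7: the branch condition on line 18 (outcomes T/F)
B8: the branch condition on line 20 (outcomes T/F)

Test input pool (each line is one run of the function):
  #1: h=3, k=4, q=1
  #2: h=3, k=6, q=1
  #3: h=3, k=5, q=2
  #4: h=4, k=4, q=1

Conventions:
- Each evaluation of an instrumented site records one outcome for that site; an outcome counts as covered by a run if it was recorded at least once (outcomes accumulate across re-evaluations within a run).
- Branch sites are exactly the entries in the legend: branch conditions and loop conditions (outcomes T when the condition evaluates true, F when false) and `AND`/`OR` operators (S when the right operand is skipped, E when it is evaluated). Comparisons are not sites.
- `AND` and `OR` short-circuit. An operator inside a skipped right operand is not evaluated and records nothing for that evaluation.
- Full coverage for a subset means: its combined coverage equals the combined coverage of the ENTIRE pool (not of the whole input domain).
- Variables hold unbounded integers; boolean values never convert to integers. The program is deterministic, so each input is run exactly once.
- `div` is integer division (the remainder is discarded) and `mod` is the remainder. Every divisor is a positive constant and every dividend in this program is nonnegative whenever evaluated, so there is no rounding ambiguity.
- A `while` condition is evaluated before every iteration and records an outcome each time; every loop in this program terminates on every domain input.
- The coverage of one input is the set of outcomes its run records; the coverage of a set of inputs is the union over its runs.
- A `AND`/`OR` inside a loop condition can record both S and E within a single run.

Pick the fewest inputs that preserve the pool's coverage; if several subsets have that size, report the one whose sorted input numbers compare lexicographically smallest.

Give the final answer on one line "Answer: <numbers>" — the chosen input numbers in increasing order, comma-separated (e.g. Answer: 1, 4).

test 1 (h=3, k=4, q=1) hits B1=F, B2=T, B2=F, B3=S, B3=E, B4=F, B5=T, B6=S
test 2 (h=3, k=6, q=1) hits B1=F, B2=T, B2=F, B3=S, B3=E, B4=F, B5=T, B6=S
test 3 (h=3, k=5, q=2) hits B1=F, B2=T, B2=F, B3=S, B3=E, B4=F, B5=T, B6=E
test 4 (h=4, k=4, q=1) hits B1=F, B2=F, B3=E, B5=T, B6=S
the full pool covers 9 outcomes: B1=F, B2=T, B2=F, B3=S, B3=E, B4=F, B5=T, B6=S, B6=E
size 1 is not enough: best union over all size-1 subsets is 8/9
size 2: inputs {1, 3} cover all 9 outcomes, and no lexicographically smaller subset of this size does

Answer: 1, 3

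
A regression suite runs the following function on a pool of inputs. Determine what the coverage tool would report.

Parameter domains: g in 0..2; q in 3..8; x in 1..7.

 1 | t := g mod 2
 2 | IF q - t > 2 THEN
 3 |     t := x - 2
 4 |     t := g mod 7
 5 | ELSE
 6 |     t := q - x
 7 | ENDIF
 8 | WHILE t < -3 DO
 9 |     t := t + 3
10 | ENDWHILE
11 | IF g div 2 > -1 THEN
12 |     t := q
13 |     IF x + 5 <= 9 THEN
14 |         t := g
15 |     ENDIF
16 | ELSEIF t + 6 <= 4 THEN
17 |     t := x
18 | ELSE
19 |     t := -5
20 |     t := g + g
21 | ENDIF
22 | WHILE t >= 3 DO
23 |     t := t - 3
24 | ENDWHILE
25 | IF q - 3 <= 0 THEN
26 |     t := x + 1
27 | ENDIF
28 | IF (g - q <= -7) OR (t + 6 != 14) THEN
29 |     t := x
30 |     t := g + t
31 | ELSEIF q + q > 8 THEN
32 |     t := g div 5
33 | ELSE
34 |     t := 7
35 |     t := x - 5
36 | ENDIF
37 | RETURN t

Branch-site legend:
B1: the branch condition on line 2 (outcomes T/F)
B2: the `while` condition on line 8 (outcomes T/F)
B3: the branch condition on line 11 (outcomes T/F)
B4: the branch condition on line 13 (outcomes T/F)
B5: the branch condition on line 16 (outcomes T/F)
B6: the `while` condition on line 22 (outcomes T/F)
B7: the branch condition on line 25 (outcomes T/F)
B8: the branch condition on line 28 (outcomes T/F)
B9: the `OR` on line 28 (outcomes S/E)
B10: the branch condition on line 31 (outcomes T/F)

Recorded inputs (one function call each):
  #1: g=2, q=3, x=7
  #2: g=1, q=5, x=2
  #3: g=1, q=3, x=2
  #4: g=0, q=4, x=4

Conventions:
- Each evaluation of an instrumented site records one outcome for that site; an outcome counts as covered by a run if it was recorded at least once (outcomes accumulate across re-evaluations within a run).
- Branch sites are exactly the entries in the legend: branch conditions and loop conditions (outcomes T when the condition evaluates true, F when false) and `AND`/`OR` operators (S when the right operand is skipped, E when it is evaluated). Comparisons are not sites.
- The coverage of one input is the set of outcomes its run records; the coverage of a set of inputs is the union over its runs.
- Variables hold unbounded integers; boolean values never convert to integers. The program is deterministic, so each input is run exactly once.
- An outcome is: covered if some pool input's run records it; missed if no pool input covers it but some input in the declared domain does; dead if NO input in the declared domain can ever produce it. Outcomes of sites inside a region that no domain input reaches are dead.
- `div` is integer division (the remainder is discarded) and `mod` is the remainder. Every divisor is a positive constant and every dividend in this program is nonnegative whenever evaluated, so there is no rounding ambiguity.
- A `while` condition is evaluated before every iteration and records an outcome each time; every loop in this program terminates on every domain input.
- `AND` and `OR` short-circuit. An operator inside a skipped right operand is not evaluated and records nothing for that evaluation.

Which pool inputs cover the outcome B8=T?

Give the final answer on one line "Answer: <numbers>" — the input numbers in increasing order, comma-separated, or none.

input #1 (g=2, q=3, x=7): misses B8=T
input #2 (g=1, q=5, x=2): covers B8=T
input #3 (g=1, q=3, x=2): covers B8=T
input #4 (g=0, q=4, x=4): covers B8=T

Answer: 2, 3, 4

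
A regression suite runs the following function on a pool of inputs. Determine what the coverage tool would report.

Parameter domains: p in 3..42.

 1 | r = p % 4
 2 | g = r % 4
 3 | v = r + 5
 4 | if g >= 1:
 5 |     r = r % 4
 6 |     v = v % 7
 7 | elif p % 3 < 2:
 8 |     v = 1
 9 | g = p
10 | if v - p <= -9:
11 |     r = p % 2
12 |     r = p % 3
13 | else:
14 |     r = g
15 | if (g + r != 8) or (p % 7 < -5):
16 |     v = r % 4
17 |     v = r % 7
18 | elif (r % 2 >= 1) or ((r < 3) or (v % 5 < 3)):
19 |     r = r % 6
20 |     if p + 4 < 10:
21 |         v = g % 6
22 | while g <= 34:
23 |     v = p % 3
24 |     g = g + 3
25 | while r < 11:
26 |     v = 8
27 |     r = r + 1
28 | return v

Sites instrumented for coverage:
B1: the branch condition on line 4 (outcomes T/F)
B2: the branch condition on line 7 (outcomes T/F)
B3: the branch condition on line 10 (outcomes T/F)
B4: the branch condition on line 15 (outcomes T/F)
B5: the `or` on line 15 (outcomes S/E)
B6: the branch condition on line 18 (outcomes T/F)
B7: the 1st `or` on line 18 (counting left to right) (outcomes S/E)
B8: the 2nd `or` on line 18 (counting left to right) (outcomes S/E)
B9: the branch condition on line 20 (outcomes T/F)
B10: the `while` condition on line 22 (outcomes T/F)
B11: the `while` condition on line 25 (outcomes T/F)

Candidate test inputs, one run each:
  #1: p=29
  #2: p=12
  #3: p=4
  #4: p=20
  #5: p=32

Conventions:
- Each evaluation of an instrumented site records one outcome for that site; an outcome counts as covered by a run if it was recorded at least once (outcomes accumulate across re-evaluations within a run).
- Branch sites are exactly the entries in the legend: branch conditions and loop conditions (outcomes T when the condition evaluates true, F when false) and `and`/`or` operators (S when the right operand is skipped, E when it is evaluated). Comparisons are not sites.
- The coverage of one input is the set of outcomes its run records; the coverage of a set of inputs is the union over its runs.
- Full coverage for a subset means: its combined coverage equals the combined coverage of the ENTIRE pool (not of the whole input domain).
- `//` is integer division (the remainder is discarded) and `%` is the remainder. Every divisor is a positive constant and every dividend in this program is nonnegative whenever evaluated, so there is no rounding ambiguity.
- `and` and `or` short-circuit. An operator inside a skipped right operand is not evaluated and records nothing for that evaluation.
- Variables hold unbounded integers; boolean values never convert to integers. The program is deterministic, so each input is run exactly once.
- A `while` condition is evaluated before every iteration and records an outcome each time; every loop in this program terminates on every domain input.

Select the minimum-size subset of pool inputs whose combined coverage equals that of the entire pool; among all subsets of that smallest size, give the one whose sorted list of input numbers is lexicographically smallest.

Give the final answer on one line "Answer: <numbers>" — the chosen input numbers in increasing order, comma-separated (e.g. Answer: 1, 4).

run #1 (p=29) records B1=T, B3=T, B4=T, B5=S, B10=T, B10=F, B11=T, B11=F
run #2 (p=12) records B1=F, B2=T, B3=T, B4=T, B5=S, B10=T, B10=F, B11=T, B11=F
run #3 (p=4) records B1=F, B2=T, B3=F, B4=F, B5=E, B6=T, B7=E, B8=E, B9=T, B10=T, B10=F, B11=T, B11=F
run #4 (p=20) records B1=F, B2=F, B3=T, B4=T, B5=S, B10=T, B10=F, B11=T, B11=F
run #5 (p=32) records B1=F, B2=F, B3=T, B4=T, B5=S, B10=T, B10=F, B11=T, B11=F
together the pool reaches 18 outcomes: B1=T, B1=F, B2=T, B2=F, B3=T, B3=F, B4=T, B4=F, B5=S, B5=E, B6=T, B7=E, B8=E, B9=T, B10=T, B10=F, B11=T, B11=F
size 1 is not enough: best union over all size-1 subsets is 13/18
size 2 is not enough: best union over all size-2 subsets is 17/18
at size 3, {1, 3, 4} reaches all 18 outcomes; every lexicographically earlier size-3 subset fails

Answer: 1, 3, 4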